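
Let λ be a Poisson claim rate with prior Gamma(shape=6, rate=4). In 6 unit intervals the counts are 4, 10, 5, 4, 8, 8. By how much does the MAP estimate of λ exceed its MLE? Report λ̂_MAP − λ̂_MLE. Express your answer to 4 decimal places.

Σxᵢ = 39. Posterior is Gamma(45, 10); MAP = (45−1)/10 = 44/10 ≈ 4.40000.
MLE = x̄ = 39/6 ≈ 6.50000.
Difference = 44/10 − 39/6 = -21/10 ≈ -2.1000.

MAP − MLE = -2.1000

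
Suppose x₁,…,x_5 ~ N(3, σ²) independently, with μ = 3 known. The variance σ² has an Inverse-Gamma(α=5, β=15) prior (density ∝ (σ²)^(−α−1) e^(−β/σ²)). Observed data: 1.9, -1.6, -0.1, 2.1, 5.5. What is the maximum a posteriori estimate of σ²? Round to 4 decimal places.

σ̂²_MAP = 4.0612

Sum of squared deviations about the known mean: SS = (1.9−3)² + (-1.6−3)² + (-0.1−3)² + (2.1−3)² + (5.5−3)² = 39.04.
The Normal likelihood contributes (σ²)^(−n/2) exp(−SS/(2σ²)), so the posterior is Inverse-Gamma(α + n/2, β + SS/2) = Inverse-Gamma(7.5, 34.52).
The mode of Inverse-Gamma(a, b) is b/(a+1) = 34.52/8.5 ≈ 4.0612.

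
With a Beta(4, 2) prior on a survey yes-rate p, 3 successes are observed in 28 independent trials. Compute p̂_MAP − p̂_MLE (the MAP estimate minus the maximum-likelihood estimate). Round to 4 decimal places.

MAP − MLE = 0.0804

Posterior is Beta(7, 27); MAP = (7−1)/(34−2) = 6/32 ≈ 0.18750.
MLE ignores the prior: p̂_MLE = k/n = 3/28 ≈ 0.10714.
Difference = 6/32 − 3/28 = 9/112 ≈ 0.0804.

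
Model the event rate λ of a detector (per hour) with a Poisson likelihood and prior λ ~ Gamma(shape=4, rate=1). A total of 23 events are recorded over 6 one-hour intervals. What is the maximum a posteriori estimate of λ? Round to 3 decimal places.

Σxᵢ = 23, n = 6.
Posterior ∝ λ^3e^(−1λ) · λ^23e^(−6λ) = λ^26e^(−7λ), i.e. Gamma(shape=27, rate=7).
The mode of a Gamma(a, b) with a ≥ 1 (shape–rate) is (a−1)/b = 26/7 ≈ 3.714.

λ̂_MAP = 3.714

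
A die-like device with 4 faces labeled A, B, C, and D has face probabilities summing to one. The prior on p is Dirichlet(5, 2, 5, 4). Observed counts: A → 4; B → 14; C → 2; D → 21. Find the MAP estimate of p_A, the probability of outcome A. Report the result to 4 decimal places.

The posterior is Dirichlet(αᵢ + nᵢ) = Dirichlet(9, 16, 7, 25).
For a Dirichlet(a₁,…,a_K) with all aᵢ > 1, the mode has j-th component (aⱼ − 1)/(Σaᵢ − K).
Here Σaᵢ = 57 and K = 4, so p_A = (9 − 1)/(57 − 4) = 8/53 ≈ 0.1509.

MAP estimate of p_A = 0.1509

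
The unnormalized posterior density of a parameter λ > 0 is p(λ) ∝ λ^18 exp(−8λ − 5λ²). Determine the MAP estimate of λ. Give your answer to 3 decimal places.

λ̂_MAP = 1.000

ℓ'(λ) = 18/λ − 8 − 10λ. Setting this to zero and multiplying by λ: 10λ² + 8λ − 18 = 0.
λ = (−8 + √(8² + 4·10·18)) / (2·10) = (−8 + √784) / 20 = (−8 + 28)/20 = 1.
ℓ''(λ) = −18/λ² − 10 < 0, confirming a maximum.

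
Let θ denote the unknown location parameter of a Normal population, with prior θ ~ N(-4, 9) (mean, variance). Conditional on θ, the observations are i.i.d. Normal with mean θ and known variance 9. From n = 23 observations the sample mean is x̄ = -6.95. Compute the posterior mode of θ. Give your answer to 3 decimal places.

θ̂_MAP = -6.827

n = 23, x̄ = -6.95.
For a Normal prior and Normal likelihood with known variance, the posterior is Normal; its mode equals its mean, the precision-weighted average.
Prior precision 1/σ₀² = 1/9; data precision n/σ² = 23/9.
θ̂ = ((1/9)·(-4) + (23/9)·(-6.95)) / (1/9 + 23/9) = (-3277/180)/(8/3) = -3277/480 ≈ -6.827.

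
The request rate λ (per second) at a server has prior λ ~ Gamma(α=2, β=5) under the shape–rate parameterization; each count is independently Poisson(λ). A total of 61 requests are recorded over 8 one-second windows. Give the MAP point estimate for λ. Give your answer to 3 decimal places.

Σxᵢ = 61, n = 8.
Posterior ∝ λe^(−5λ) · λ^61e^(−8λ) = λ^62e^(−13λ), i.e. Gamma(shape=63, rate=13).
The mode of a Gamma(a, b) with a ≥ 1 (shape–rate) is (a−1)/b = 62/13 ≈ 4.769.

λ̂_MAP = 4.769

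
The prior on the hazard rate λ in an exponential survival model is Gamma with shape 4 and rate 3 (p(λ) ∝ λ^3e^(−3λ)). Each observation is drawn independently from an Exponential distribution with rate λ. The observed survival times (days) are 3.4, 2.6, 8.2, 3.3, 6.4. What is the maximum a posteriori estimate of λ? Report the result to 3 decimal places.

The Exponential(rate=λ) likelihood is ∝ λ^n e^(−λΣtᵢ). Here n = 5 and Σtᵢ = 3.4 + 2.6 + 8.2 + 3.3 + 6.4 = 23.9.
Posterior ∝ λ^3e^(−3λ) · λ^5e^(−23.9λ) = λ^8e^(−26.9λ), i.e. Gamma(9, 26.9).
Mode = (a−1)/b = 8/26.9 ≈ 0.297.

λ̂_MAP = 0.297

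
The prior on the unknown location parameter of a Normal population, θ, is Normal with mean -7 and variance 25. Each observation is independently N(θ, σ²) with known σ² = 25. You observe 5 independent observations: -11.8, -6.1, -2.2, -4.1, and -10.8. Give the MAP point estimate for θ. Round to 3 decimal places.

θ̂_MAP = -7.000

n = 5; x̄ = ((-11.8) + (-6.1) + (-2.2) + (-4.1) + (-10.8))/5 = -35/5 = -7.
For a Normal prior and Normal likelihood with known variance, the posterior is Normal; its mode equals its mean, the precision-weighted average.
Prior precision 1/σ₀² = 1/25 = 0.04; data precision n/σ² = 5/25 = 0.2.
θ̂ = (0.04·(-7) + 0.2·(-7)) / (0.04 + 0.2) = (-1.68)/0.24 = -7.000.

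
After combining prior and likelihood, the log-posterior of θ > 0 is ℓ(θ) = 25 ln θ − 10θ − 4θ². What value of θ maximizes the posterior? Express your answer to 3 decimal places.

ℓ'(θ) = 25/θ − 10 − 8θ. Setting this to zero and multiplying by θ: 8θ² + 10θ − 25 = 0.
θ = (−10 + √(10² + 4·8·25)) / (2·8) = (−10 + √900) / 16 = (−10 + 30)/16 = 5/4.
ℓ''(θ) = −25/θ² − 8 < 0, confirming a maximum.

θ̂_MAP = 1.250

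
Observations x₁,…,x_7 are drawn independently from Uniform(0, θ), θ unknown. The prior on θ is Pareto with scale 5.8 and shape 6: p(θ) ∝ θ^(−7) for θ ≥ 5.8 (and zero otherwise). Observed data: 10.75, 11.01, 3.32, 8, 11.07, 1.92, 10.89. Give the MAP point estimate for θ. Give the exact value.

The Uniform(0, θ) likelihood is θ^(−n) for θ ≥ max(xᵢ), zero otherwise. Here max(xᵢ) = 11.07.
Posterior ∝ θ^(−7) · θ^(−7) = θ^(−14) on θ ≥ max(5.8, 11.07) = 11.07.
This density is strictly decreasing in θ, so the posterior mode lies at the lower boundary of the support.

θ̂_MAP = 11.07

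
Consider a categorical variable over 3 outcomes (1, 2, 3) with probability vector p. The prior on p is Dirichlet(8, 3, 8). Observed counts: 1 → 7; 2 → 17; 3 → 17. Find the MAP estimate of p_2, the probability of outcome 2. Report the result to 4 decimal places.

MAP estimate: 0.3333

The posterior is Dirichlet(αᵢ + nᵢ) = Dirichlet(15, 20, 25).
For a Dirichlet(a₁,…,a_K) with all aᵢ > 1, the mode has j-th component (aⱼ − 1)/(Σaᵢ − K).
Here Σaᵢ = 60 and K = 3, so p_2 = (20 − 1)/(60 − 3) = 19/57 ≈ 0.3333.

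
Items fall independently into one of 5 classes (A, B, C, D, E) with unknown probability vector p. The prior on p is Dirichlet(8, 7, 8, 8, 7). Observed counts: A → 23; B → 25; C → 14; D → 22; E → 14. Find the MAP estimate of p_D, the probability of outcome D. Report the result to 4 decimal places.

MAP estimate of p_D = 0.2214

The posterior is Dirichlet(αᵢ + nᵢ) = Dirichlet(31, 32, 22, 30, 21).
For a Dirichlet(a₁,…,a_K) with all aᵢ > 1, the mode has j-th component (aⱼ − 1)/(Σaᵢ − K).
Here Σaᵢ = 136 and K = 5, so p_D = (30 − 1)/(136 − 5) = 29/131 ≈ 0.2214.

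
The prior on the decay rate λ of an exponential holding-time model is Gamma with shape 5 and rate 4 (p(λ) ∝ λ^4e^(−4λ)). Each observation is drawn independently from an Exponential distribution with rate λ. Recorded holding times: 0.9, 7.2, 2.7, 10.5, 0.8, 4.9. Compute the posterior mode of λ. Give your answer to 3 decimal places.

The Exponential(rate=λ) likelihood is ∝ λ^n e^(−λΣtᵢ). Here n = 6 and Σtᵢ = 0.9 + 7.2 + 2.7 + 10.5 + 0.8 + 4.9 = 27.
Posterior ∝ λ^4e^(−4λ) · λ^6e^(−27λ) = λ^10e^(−31λ), i.e. Gamma(11, 31).
Mode = (a−1)/b = 10/31 ≈ 0.323.

λ̂_MAP = 0.323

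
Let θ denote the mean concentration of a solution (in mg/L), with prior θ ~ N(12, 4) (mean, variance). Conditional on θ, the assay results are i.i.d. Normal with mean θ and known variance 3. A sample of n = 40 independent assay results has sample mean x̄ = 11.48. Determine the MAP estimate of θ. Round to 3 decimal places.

n = 40, x̄ = 11.48.
For a Normal prior and Normal likelihood with known variance, the posterior is Normal; its mode equals its mean, the precision-weighted average.
Prior precision 1/σ₀² = 1/4 = 0.25; data precision n/σ² = 40/3.
θ̂ = (0.25·12 + (40/3)·11.48) / (0.25 + 40/3) = (2341/15)/(163/12) = 9364/815 ≈ 11.490.

θ̂_MAP = 11.490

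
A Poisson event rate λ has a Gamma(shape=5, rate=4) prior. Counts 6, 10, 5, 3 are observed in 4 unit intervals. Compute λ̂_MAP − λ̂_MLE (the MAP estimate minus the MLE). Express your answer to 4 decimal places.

MAP − MLE = -2.5000

Σxᵢ = 24. Posterior is Gamma(29, 8); MAP = (29−1)/8 = 28/8 ≈ 3.50000.
MLE = x̄ = 24/4 ≈ 6.00000.
Difference = 28/8 − 24/4 = -5/2 ≈ -2.5000.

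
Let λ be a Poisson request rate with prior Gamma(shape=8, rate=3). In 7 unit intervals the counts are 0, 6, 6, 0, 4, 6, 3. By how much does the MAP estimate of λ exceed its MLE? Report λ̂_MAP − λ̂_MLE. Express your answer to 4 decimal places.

Σxᵢ = 25. Posterior is Gamma(33, 10); MAP = (33−1)/10 = 32/10 ≈ 3.20000.
MLE = x̄ = 25/7 ≈ 3.57143.
Difference = 32/10 − 25/7 = -13/35 ≈ -0.3714.

MAP − MLE = -0.3714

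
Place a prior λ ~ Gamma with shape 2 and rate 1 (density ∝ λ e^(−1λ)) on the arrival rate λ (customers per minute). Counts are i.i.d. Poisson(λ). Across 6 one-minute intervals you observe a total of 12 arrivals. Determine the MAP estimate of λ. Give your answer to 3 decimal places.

Σxᵢ = 12, n = 6.
Posterior ∝ λe^(−1λ) · λ^12e^(−6λ) = λ^13e^(−7λ), i.e. Gamma(shape=14, rate=7).
The mode of a Gamma(a, b) with a ≥ 1 (shape–rate) is (a−1)/b = 13/7 ≈ 1.857.

λ̂_MAP = 1.857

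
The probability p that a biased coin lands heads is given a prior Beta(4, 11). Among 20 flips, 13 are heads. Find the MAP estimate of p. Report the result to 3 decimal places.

p̂_MAP = 0.485

Prior: Beta(4, 11).
Data: 13 successes in 20 trials. The binomial likelihood contributes p^13(1−p)^7, so the posterior is Beta(4+13, 11+7) = Beta(17, 18).
For Beta(a, b) with a, b > 1 the mode is (a−1)/(a+b−2) = 16/33 ≈ 0.485.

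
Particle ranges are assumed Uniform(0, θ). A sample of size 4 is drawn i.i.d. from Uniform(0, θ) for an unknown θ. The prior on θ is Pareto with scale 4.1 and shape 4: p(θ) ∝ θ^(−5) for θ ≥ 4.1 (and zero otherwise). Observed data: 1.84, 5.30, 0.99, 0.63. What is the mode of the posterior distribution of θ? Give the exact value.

The Uniform(0, θ) likelihood is θ^(−n) for θ ≥ max(xᵢ), zero otherwise. Here max(xᵢ) = 5.30.
Posterior ∝ θ^(−5) · θ^(−4) = θ^(−9) on θ ≥ max(4.1, 5.30) = 5.30.
This density is strictly decreasing in θ, so the posterior mode lies at the lower boundary of the support.

θ̂_MAP = 5.30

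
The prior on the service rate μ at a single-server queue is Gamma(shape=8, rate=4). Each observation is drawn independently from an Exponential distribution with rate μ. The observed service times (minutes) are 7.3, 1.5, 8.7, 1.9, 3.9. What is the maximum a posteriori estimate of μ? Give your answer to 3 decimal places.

μ̂_MAP = 0.440

The Exponential(rate=μ) likelihood is ∝ μ^n e^(−μΣtᵢ). Here n = 5 and Σtᵢ = 7.3 + 1.5 + 8.7 + 1.9 + 3.9 = 23.3.
Posterior ∝ μ^7e^(−4μ) · μ^5e^(−23.3μ) = μ^12e^(−27.3μ), i.e. Gamma(13, 27.3).
Mode = (a−1)/b = 12/27.3 ≈ 0.440.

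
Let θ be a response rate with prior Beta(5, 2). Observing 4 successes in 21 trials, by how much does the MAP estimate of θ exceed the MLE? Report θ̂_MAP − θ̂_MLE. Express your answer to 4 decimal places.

MAP − MLE = 0.1172

Posterior is Beta(9, 19); MAP = (9−1)/(28−2) = 8/26 ≈ 0.30769.
MLE ignores the prior: θ̂_MLE = k/n = 4/21 ≈ 0.19048.
Difference = 8/26 − 4/21 = 32/273 ≈ 0.1172.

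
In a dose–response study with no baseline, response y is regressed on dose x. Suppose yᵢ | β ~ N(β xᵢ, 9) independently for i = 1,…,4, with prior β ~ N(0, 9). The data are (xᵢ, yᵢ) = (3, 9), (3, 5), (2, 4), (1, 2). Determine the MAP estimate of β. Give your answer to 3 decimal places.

β̂_MAP = 2.167

log p(β | y) = −Σ(yᵢ − βxᵢ)²/(2·9) − β²/(2·9) + const.
Setting the derivative to zero: Σxᵢ(yᵢ − βxᵢ)/9 − β/9 = 0, so β = Σxᵢyᵢ / (Σxᵢ² + σ²/τ²).
Σxᵢyᵢ = 3·9 + 3·5 + 2·4 + 1·2 = 52; Σxᵢ² = 23; σ²/τ² = 1.
β̂_MAP = 52 / (23 + 1) = 52/24 ≈ 2.167.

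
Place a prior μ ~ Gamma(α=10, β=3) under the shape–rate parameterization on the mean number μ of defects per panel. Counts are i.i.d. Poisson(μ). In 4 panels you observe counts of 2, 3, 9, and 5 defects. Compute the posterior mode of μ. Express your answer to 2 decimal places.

μ̂_MAP = 4.00

Σxᵢ = 2+3+9+5 = 19, with n = 4.
Posterior ∝ μ^9e^(−3μ) · μ^19e^(−4μ) = μ^28e^(−7μ), i.e. Gamma(shape=29, rate=7).
The mode of a Gamma(a, b) with a ≥ 1 (shape–rate) is (a−1)/b = 28/7 ≈ 4.00.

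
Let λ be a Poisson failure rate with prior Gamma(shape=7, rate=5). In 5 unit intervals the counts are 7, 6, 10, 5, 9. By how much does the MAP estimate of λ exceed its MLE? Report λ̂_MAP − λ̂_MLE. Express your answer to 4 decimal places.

Σxᵢ = 37. Posterior is Gamma(44, 10); MAP = (44−1)/10 = 43/10 ≈ 4.30000.
MLE = x̄ = 37/5 ≈ 7.40000.
Difference = 43/10 − 37/5 = -31/10 ≈ -3.1000.

MAP − MLE = -3.1000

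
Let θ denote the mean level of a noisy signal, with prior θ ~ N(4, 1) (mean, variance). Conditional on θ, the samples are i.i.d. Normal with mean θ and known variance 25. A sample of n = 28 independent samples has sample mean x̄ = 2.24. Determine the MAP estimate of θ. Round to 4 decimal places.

θ̂_MAP = 3.0702

n = 28, x̄ = 2.24.
For a Normal prior and Normal likelihood with known variance, the posterior is Normal; its mode equals its mean, the precision-weighted average.
Prior precision 1/σ₀² = 1/1 = 1; data precision n/σ² = 28/25 = 1.12.
θ̂ = (1·4 + 1.12·2.24) / (1 + 1.12) = 6.5088/2.12 = 4068/1325 ≈ 3.0702.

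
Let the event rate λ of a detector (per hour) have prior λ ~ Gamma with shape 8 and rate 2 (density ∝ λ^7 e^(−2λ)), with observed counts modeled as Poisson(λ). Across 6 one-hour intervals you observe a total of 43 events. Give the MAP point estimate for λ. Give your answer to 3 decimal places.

Σxᵢ = 43, n = 6.
Posterior ∝ λ^7e^(−2λ) · λ^43e^(−6λ) = λ^50e^(−8λ), i.e. Gamma(shape=51, rate=8).
The mode of a Gamma(a, b) with a ≥ 1 (shape–rate) is (a−1)/b = 50/8 ≈ 6.250.

λ̂_MAP = 6.250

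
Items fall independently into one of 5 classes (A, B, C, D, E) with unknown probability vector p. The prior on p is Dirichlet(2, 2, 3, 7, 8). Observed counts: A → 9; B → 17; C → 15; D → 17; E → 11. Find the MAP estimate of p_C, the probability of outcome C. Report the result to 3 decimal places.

MAP estimate of p_C = 0.198

The posterior is Dirichlet(αᵢ + nᵢ) = Dirichlet(11, 19, 18, 24, 19).
For a Dirichlet(a₁,…,a_K) with all aᵢ > 1, the mode has j-th component (aⱼ − 1)/(Σaᵢ − K).
Here Σaᵢ = 91 and K = 5, so p_C = (18 − 1)/(91 − 5) = 17/86 ≈ 0.198.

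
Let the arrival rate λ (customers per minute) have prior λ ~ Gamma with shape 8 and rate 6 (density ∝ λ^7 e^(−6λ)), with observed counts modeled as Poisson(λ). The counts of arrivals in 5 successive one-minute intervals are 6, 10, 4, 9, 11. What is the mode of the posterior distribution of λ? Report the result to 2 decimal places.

λ̂_MAP = 4.27

Σxᵢ = 6+10+4+9+11 = 40, with n = 5.
Posterior ∝ λ^7e^(−6λ) · λ^40e^(−5λ) = λ^47e^(−11λ), i.e. Gamma(shape=48, rate=11).
The mode of a Gamma(a, b) with a ≥ 1 (shape–rate) is (a−1)/b = 47/11 ≈ 4.27.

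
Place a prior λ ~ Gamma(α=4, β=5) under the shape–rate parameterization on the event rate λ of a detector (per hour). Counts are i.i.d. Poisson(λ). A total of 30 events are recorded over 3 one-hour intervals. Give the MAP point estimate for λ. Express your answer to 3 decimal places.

λ̂_MAP = 4.125

Σxᵢ = 30, n = 3.
Posterior ∝ λ^3e^(−5λ) · λ^30e^(−3λ) = λ^33e^(−8λ), i.e. Gamma(shape=34, rate=8).
The mode of a Gamma(a, b) with a ≥ 1 (shape–rate) is (a−1)/b = 33/8 ≈ 4.125.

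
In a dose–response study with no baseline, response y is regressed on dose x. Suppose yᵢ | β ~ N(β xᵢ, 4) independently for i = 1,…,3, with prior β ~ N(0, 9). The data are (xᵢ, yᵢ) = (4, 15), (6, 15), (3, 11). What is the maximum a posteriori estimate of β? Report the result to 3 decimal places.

log p(β | y) = −Σ(yᵢ − βxᵢ)²/(2·4) − β²/(2·9) + const.
Setting the derivative to zero: Σxᵢ(yᵢ − βxᵢ)/4 − β/9 = 0, so β = Σxᵢyᵢ / (Σxᵢ² + σ²/τ²).
Σxᵢyᵢ = 4·15 + 6·15 + 3·11 = 183; Σxᵢ² = 61; σ²/τ² = 4/9.
β̂_MAP = 183 / (61 + 4/9) = 183/(553/9) = 1647/553 ≈ 2.978.

β̂_MAP = 2.978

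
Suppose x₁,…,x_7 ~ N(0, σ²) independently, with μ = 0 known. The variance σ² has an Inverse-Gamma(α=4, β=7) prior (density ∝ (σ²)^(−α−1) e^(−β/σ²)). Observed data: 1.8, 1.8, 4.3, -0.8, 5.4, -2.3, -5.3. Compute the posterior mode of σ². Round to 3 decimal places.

Sum of squared deviations about the known mean: SS = (1.8−0)² + (1.8−0)² + (4.3−0)² + (-0.8−0)² + (5.4−0)² + (-2.3−0)² + (-5.3−0)² = 88.15.
The Normal likelihood contributes (σ²)^(−n/2) exp(−SS/(2σ²)), so the posterior is Inverse-Gamma(α + n/2, β + SS/2) = Inverse-Gamma(7.5, 51.075).
The mode of Inverse-Gamma(a, b) is b/(a+1) = 51.075/8.5 ≈ 6.009.

σ̂²_MAP = 6.009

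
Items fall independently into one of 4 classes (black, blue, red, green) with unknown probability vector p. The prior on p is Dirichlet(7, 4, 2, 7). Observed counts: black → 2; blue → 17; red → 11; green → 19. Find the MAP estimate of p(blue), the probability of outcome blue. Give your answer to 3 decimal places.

The posterior is Dirichlet(αᵢ + nᵢ) = Dirichlet(9, 21, 13, 26).
For a Dirichlet(a₁,…,a_K) with all aᵢ > 1, the mode has j-th component (aⱼ − 1)/(Σaᵢ − K).
Here Σaᵢ = 69 and K = 4, so p(blue) = (21 − 1)/(69 − 4) = 20/65 ≈ 0.308.

MAP estimate of p(blue) = 0.308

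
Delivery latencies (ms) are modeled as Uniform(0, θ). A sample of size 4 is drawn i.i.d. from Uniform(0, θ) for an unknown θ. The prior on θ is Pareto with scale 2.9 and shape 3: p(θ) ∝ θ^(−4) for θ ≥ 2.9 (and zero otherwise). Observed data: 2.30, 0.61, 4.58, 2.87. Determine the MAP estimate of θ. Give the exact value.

θ̂_MAP = 4.58

The Uniform(0, θ) likelihood is θ^(−n) for θ ≥ max(xᵢ), zero otherwise. Here max(xᵢ) = 4.58.
Posterior ∝ θ^(−4) · θ^(−4) = θ^(−8) on θ ≥ max(2.9, 4.58) = 4.58.
This density is strictly decreasing in θ, so the posterior mode lies at the lower boundary of the support.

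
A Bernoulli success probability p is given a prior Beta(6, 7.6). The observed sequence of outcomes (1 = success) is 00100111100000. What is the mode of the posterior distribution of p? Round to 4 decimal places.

Prior: Beta(6, 7.6).
Data: 5 successes in 14 trials (from the sequence). The binomial likelihood contributes p^5(1−p)^9, so the posterior is Beta(6+5, 7.6+9) = Beta(11, 16.6).
For Beta(a, b) with a, b > 1 the mode is (a−1)/(a+b−2) = 10/25.6 ≈ 0.3906.

p̂_MAP = 0.3906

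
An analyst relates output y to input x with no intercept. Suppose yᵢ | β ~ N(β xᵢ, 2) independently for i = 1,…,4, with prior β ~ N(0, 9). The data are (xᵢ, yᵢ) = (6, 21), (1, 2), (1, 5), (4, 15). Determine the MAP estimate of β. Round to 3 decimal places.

log p(β | y) = −Σ(yᵢ − βxᵢ)²/(2·2) − β²/(2·9) + const.
Setting the derivative to zero: Σxᵢ(yᵢ − βxᵢ)/2 − β/9 = 0, so β = Σxᵢyᵢ / (Σxᵢ² + σ²/τ²).
Σxᵢyᵢ = 6·21 + 1·2 + 1·5 + 4·15 = 193; Σxᵢ² = 54; σ²/τ² = 2/9.
β̂_MAP = 193 / (54 + 2/9) = 193/(488/9) = 1737/488 ≈ 3.559.

β̂_MAP = 3.559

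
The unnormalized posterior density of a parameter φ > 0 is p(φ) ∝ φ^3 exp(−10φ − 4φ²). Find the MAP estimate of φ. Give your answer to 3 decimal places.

φ̂_MAP = 0.250

ℓ'(φ) = 3/φ − 10 − 8φ. Setting this to zero and multiplying by φ: 8φ² + 10φ − 3 = 0.
φ = (−10 + √(10² + 4·8·3)) / (2·8) = (−10 + √196) / 16 = (−10 + 14)/16 = 1/4.
ℓ''(φ) = −3/φ² − 8 < 0, confirming a maximum.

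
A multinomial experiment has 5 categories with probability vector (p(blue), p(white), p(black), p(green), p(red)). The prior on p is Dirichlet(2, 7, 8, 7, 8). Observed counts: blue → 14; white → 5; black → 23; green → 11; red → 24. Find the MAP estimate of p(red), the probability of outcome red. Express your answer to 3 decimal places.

The posterior is Dirichlet(αᵢ + nᵢ) = Dirichlet(16, 12, 31, 18, 32).
For a Dirichlet(a₁,…,a_K) with all aᵢ > 1, the mode has j-th component (aⱼ − 1)/(Σaᵢ − K).
Here Σaᵢ = 109 and K = 5, so p(red) = (32 − 1)/(109 − 5) = 31/104 ≈ 0.298.

MAP estimate of p(red) = 0.298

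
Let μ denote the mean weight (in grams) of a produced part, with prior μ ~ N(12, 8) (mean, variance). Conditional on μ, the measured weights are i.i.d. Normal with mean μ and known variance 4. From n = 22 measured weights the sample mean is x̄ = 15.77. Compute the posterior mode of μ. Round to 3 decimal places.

μ̂_MAP = 15.686

n = 22, x̄ = 15.77.
For a Normal prior and Normal likelihood with known variance, the posterior is Normal; its mode equals its mean, the precision-weighted average.
Prior precision 1/σ₀² = 1/8 = 0.125; data precision n/σ² = 22/4 = 5.5.
μ̂ = (0.125·12 + 5.5·15.77) / (0.125 + 5.5) = 88.235/5.625 = 17647/1125 ≈ 15.686.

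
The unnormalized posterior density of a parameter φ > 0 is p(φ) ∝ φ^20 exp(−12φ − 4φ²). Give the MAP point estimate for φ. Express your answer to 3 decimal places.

φ̂_MAP = 1.000

ℓ'(φ) = 20/φ − 12 − 8φ. Setting this to zero and multiplying by φ: 8φ² + 12φ − 20 = 0.
φ = (−12 + √(12² + 4·8·20)) / (2·8) = (−12 + √784) / 16 = (−12 + 28)/16 = 1.
ℓ''(φ) = −20/φ² − 8 < 0, confirming a maximum.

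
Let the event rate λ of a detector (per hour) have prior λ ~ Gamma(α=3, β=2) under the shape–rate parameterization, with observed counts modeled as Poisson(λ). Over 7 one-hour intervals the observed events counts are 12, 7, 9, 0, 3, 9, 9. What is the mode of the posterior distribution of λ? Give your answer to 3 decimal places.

Σxᵢ = 12+7+9+0+3+9+9 = 49, with n = 7.
Posterior ∝ λ^2e^(−2λ) · λ^49e^(−7λ) = λ^51e^(−9λ), i.e. Gamma(shape=52, rate=9).
The mode of a Gamma(a, b) with a ≥ 1 (shape–rate) is (a−1)/b = 51/9 ≈ 5.667.

λ̂_MAP = 5.667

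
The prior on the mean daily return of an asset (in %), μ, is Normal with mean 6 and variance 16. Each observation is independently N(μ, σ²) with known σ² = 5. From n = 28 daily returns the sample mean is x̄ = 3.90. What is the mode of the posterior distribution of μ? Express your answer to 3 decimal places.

μ̂_MAP = 3.923

n = 28, x̄ = 3.90.
For a Normal prior and Normal likelihood with known variance, the posterior is Normal; its mode equals its mean, the precision-weighted average.
Prior precision 1/σ₀² = 1/16 = 0.0625; data precision n/σ² = 28/5 = 5.6.
μ̂ = (0.0625·6 + 5.6·3.9) / (0.0625 + 5.6) = 22.215/5.6625 = 2962/755 ≈ 3.923.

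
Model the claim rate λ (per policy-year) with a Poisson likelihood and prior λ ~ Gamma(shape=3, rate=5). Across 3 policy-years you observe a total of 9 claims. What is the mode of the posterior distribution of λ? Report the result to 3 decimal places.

λ̂_MAP = 1.375

Σxᵢ = 9, n = 3.
Posterior ∝ λ^2e^(−5λ) · λ^9e^(−3λ) = λ^11e^(−8λ), i.e. Gamma(shape=12, rate=8).
The mode of a Gamma(a, b) with a ≥ 1 (shape–rate) is (a−1)/b = 11/8 ≈ 1.375.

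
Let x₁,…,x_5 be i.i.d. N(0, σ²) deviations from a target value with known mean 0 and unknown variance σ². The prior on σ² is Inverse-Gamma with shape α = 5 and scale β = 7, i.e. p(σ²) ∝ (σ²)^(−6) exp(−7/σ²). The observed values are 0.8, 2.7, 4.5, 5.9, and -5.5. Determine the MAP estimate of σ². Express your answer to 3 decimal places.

Sum of squared deviations about the known mean: SS = (0.8−0)² + (2.7−0)² + (4.5−0)² + (5.9−0)² + (-5.5−0)² = 93.24.
The Normal likelihood contributes (σ²)^(−n/2) exp(−SS/(2σ²)), so the posterior is Inverse-Gamma(α + n/2, β + SS/2) = Inverse-Gamma(7.5, 53.62).
The mode of Inverse-Gamma(a, b) is b/(a+1) = 53.62/8.5 ≈ 6.308.

σ̂²_MAP = 6.308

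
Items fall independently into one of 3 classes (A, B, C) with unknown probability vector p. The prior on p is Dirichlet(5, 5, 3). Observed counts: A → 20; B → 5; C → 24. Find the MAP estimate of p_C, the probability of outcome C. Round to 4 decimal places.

The posterior is Dirichlet(αᵢ + nᵢ) = Dirichlet(25, 10, 27).
For a Dirichlet(a₁,…,a_K) with all aᵢ > 1, the mode has j-th component (aⱼ − 1)/(Σaᵢ − K).
Here Σaᵢ = 62 and K = 3, so p_C = (27 − 1)/(62 − 3) = 26/59 ≈ 0.4407.

MAP estimate of p_C = 0.4407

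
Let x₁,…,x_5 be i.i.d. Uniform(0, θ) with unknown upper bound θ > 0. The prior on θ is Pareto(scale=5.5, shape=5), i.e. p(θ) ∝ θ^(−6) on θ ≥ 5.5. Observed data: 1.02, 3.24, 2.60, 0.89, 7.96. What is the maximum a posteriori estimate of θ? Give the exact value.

The Uniform(0, θ) likelihood is θ^(−n) for θ ≥ max(xᵢ), zero otherwise. Here max(xᵢ) = 7.96.
Posterior ∝ θ^(−6) · θ^(−5) = θ^(−11) on θ ≥ max(5.5, 7.96) = 7.96.
This density is strictly decreasing in θ, so the posterior mode lies at the lower boundary of the support.

θ̂_MAP = 7.96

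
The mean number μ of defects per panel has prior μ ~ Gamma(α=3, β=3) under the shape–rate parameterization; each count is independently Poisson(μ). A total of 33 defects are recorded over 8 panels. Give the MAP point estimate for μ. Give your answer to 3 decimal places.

μ̂_MAP = 3.182

Σxᵢ = 33, n = 8.
Posterior ∝ μ^2e^(−3μ) · μ^33e^(−8μ) = μ^35e^(−11μ), i.e. Gamma(shape=36, rate=11).
The mode of a Gamma(a, b) with a ≥ 1 (shape–rate) is (a−1)/b = 35/11 ≈ 3.182.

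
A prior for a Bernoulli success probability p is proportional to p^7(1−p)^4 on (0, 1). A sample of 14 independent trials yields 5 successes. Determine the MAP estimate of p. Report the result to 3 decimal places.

The prior density ∝ p^7(1−p)^4 is the kernel of Beta(8, 5).
Data: 5 successes in 14 trials. The binomial likelihood contributes p^5(1−p)^9, so the posterior is Beta(8+5, 5+9) = Beta(13, 14).
For Beta(a, b) with a, b > 1 the mode is (a−1)/(a+b−2) = 12/25 ≈ 0.480.

p̂_MAP = 0.480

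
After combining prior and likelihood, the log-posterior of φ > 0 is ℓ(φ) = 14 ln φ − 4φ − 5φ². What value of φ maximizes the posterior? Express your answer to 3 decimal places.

ℓ'(φ) = 14/φ − 4 − 10φ. Setting this to zero and multiplying by φ: 10φ² + 4φ − 14 = 0.
φ = (−4 + √(4² + 4·10·14)) / (2·10) = (−4 + √576) / 20 = (−4 + 24)/20 = 1.
ℓ''(φ) = −14/φ² − 10 < 0, confirming a maximum.

φ̂_MAP = 1.000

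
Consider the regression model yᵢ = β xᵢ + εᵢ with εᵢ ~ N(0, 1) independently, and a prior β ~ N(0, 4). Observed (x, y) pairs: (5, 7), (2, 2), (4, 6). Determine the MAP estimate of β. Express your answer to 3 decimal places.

β̂_MAP = 1.392

log p(β | y) = −Σ(yᵢ − βxᵢ)²/(2·1) − β²/(2·4) + const.
Setting the derivative to zero: Σxᵢ(yᵢ − βxᵢ)/1 − β/4 = 0, so β = Σxᵢyᵢ / (Σxᵢ² + σ²/τ²).
Σxᵢyᵢ = 5·7 + 2·2 + 4·6 = 63; Σxᵢ² = 45; σ²/τ² = 0.25.
β̂_MAP = 63 / (45 + 0.25) = 63/45.25 ≈ 1.392.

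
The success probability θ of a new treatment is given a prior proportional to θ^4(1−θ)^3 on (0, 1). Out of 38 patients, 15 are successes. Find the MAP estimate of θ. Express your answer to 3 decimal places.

The prior density ∝ θ^4(1−θ)^3 is the kernel of Beta(5, 4).
Data: 15 successes in 38 trials. The binomial likelihood contributes θ^15(1−θ)^23, so the posterior is Beta(5+15, 4+23) = Beta(20, 27).
For Beta(a, b) with a, b > 1 the mode is (a−1)/(a+b−2) = 19/45 ≈ 0.422.

θ̂_MAP = 0.422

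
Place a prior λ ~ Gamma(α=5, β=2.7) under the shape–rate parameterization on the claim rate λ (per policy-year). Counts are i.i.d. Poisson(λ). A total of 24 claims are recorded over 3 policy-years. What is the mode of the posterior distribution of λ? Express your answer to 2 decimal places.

λ̂_MAP = 4.91

Σxᵢ = 24, n = 3.
Posterior ∝ λ^4e^(−2.7λ) · λ^24e^(−3λ) = λ^28e^(−5.7λ), i.e. Gamma(shape=29, rate=5.7).
The mode of a Gamma(a, b) with a ≥ 1 (shape–rate) is (a−1)/b = 28/5.7 ≈ 4.91.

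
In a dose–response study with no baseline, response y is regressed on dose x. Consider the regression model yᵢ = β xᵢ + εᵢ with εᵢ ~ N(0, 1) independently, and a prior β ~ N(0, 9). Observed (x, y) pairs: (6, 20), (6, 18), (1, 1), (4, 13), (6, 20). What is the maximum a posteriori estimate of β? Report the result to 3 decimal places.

β̂_MAP = 3.205

log p(β | y) = −Σ(yᵢ − βxᵢ)²/(2·1) − β²/(2·9) + const.
Setting the derivative to zero: Σxᵢ(yᵢ − βxᵢ)/1 − β/9 = 0, so β = Σxᵢyᵢ / (Σxᵢ² + σ²/τ²).
Σxᵢyᵢ = 6·20 + 6·18 + 1·1 + 4·13 + 6·20 = 401; Σxᵢ² = 125; σ²/τ² = 1/9.
β̂_MAP = 401 / (125 + 1/9) = 401/(1126/9) = 3609/1126 ≈ 3.205.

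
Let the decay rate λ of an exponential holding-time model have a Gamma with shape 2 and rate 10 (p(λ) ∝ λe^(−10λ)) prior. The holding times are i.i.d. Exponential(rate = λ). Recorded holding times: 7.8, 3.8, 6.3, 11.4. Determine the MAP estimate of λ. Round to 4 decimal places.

λ̂_MAP = 0.1272

The Exponential(rate=λ) likelihood is ∝ λ^n e^(−λΣtᵢ). Here n = 4 and Σtᵢ = 7.8 + 3.8 + 6.3 + 11.4 = 29.3.
Posterior ∝ λe^(−10λ) · λ^4e^(−29.3λ) = λ^5e^(−39.3λ), i.e. Gamma(6, 39.3).
Mode = (a−1)/b = 5/39.3 ≈ 0.1272.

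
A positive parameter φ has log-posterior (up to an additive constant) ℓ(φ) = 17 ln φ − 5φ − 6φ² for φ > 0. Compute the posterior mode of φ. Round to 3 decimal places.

φ̂_MAP = 1.000

ℓ'(φ) = 17/φ − 5 − 12φ. Setting this to zero and multiplying by φ: 12φ² + 5φ − 17 = 0.
φ = (−5 + √(5² + 4·12·17)) / (2·12) = (−5 + √841) / 24 = (−5 + 29)/24 = 1.
ℓ''(φ) = −17/φ² − 12 < 0, confirming a maximum.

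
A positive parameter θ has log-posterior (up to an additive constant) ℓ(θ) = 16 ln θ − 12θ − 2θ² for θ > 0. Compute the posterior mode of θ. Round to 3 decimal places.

ℓ'(θ) = 16/θ − 12 − 4θ. Setting this to zero and multiplying by θ: 4θ² + 12θ − 16 = 0.
θ = (−12 + √(12² + 4·4·16)) / (2·4) = (−12 + √400) / 8 = (−12 + 20)/8 = 1.
ℓ''(θ) = −16/θ² − 4 < 0, confirming a maximum.

θ̂_MAP = 1.000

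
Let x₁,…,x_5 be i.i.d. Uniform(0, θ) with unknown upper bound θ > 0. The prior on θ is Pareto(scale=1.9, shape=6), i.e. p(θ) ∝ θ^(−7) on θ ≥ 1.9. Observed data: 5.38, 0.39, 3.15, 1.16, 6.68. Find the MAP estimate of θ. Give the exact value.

The Uniform(0, θ) likelihood is θ^(−n) for θ ≥ max(xᵢ), zero otherwise. Here max(xᵢ) = 6.68.
Posterior ∝ θ^(−7) · θ^(−5) = θ^(−12) on θ ≥ max(1.9, 6.68) = 6.68.
This density is strictly decreasing in θ, so the posterior mode lies at the lower boundary of the support.

θ̂_MAP = 6.68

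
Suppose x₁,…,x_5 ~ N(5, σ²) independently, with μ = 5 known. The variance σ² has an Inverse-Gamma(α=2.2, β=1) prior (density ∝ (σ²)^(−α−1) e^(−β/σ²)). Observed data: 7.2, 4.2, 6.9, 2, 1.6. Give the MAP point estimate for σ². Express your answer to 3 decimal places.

σ̂²_MAP = 2.776

Sum of squared deviations about the known mean: SS = (7.2−5)² + (4.2−5)² + (6.9−5)² + (2−5)² + (1.6−5)² = 29.65.
The Normal likelihood contributes (σ²)^(−n/2) exp(−SS/(2σ²)), so the posterior is Inverse-Gamma(α + n/2, β + SS/2) = Inverse-Gamma(4.7, 15.825).
The mode of Inverse-Gamma(a, b) is b/(a+1) = 15.825/5.7 ≈ 2.776.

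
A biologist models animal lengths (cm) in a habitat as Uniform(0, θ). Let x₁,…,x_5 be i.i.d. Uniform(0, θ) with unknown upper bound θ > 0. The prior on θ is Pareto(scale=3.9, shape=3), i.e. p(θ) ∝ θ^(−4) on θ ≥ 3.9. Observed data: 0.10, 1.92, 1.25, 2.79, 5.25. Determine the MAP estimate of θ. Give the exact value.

θ̂_MAP = 5.25

The Uniform(0, θ) likelihood is θ^(−n) for θ ≥ max(xᵢ), zero otherwise. Here max(xᵢ) = 5.25.
Posterior ∝ θ^(−4) · θ^(−5) = θ^(−9) on θ ≥ max(3.9, 5.25) = 5.25.
This density is strictly decreasing in θ, so the posterior mode lies at the lower boundary of the support.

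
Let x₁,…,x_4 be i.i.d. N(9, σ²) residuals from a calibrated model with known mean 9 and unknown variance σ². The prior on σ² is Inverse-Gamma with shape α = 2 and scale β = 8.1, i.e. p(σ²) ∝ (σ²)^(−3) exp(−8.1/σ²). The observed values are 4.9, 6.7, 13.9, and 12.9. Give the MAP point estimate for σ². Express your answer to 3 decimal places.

Sum of squared deviations about the known mean: SS = (4.9−9)² + (6.7−9)² + (13.9−9)² + (12.9−9)² = 61.32.
The Normal likelihood contributes (σ²)^(−n/2) exp(−SS/(2σ²)), so the posterior is Inverse-Gamma(α + n/2, β + SS/2) = Inverse-Gamma(4, 38.76).
The mode of Inverse-Gamma(a, b) is b/(a+1) = 38.76/5 ≈ 7.752.

σ̂²_MAP = 7.752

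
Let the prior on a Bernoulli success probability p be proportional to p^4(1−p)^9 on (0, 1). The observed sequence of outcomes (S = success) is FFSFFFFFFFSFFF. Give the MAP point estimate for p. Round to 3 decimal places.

The prior density ∝ p^4(1−p)^9 is the kernel of Beta(5, 10).
Data: 2 successes in 14 trials (from the sequence). The binomial likelihood contributes p^2(1−p)^12, so the posterior is Beta(5+2, 10+12) = Beta(7, 22).
For Beta(a, b) with a, b > 1 the mode is (a−1)/(a+b−2) = 6/27 ≈ 0.222.

p̂_MAP = 0.222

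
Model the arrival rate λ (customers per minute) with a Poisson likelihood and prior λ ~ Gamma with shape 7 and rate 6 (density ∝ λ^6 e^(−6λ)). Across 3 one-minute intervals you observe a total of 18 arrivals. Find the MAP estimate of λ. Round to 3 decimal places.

Σxᵢ = 18, n = 3.
Posterior ∝ λ^6e^(−6λ) · λ^18e^(−3λ) = λ^24e^(−9λ), i.e. Gamma(shape=25, rate=9).
The mode of a Gamma(a, b) with a ≥ 1 (shape–rate) is (a−1)/b = 24/9 ≈ 2.667.

λ̂_MAP = 2.667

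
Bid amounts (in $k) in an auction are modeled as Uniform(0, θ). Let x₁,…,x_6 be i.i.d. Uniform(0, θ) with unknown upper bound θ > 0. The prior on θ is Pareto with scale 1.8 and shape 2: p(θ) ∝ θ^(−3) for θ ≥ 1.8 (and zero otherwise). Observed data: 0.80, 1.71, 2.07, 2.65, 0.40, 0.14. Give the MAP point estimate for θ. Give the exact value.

θ̂_MAP = 2.65

The Uniform(0, θ) likelihood is θ^(−n) for θ ≥ max(xᵢ), zero otherwise. Here max(xᵢ) = 2.65.
Posterior ∝ θ^(−3) · θ^(−6) = θ^(−9) on θ ≥ max(1.8, 2.65) = 2.65.
This density is strictly decreasing in θ, so the posterior mode lies at the lower boundary of the support.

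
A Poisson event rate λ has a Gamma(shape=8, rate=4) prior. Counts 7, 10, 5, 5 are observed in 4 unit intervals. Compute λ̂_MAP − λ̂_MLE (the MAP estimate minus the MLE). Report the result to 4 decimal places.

MAP − MLE = -2.5000

Σxᵢ = 27. Posterior is Gamma(35, 8); MAP = (35−1)/8 = 34/8 ≈ 4.25000.
MLE = x̄ = 27/4 ≈ 6.75000.
Difference = 34/8 − 27/4 = -5/2 ≈ -2.5000.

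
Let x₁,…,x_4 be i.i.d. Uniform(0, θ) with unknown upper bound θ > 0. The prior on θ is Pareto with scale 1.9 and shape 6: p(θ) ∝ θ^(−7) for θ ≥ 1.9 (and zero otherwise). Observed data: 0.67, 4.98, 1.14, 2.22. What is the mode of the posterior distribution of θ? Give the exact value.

The Uniform(0, θ) likelihood is θ^(−n) for θ ≥ max(xᵢ), zero otherwise. Here max(xᵢ) = 4.98.
Posterior ∝ θ^(−7) · θ^(−4) = θ^(−11) on θ ≥ max(1.9, 4.98) = 4.98.
This density is strictly decreasing in θ, so the posterior mode lies at the lower boundary of the support.

θ̂_MAP = 4.98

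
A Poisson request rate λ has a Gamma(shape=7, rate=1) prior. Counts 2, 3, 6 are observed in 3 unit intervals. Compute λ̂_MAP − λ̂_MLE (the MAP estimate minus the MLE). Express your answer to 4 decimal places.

MAP − MLE = 0.5833

Σxᵢ = 11. Posterior is Gamma(18, 4); MAP = (18−1)/4 = 17/4 ≈ 4.25000.
MLE = x̄ = 11/3 ≈ 3.66667.
Difference = 17/4 − 11/3 = 7/12 ≈ 0.5833.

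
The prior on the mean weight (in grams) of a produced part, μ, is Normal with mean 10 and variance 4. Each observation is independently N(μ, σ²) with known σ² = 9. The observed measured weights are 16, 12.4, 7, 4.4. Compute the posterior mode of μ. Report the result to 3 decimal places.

μ̂_MAP = 9.968

n = 4; x̄ = (16 + 12.4 + 7 + 4.4)/4 = 39.8/4 = 9.95.
For a Normal prior and Normal likelihood with known variance, the posterior is Normal; its mode equals its mean, the precision-weighted average.
Prior precision 1/σ₀² = 1/4 = 0.25; data precision n/σ² = 4/9.
μ̂ = (0.25·10 + (4/9)·9.95) / (0.25 + 4/9) = (623/90)/(25/36) = 9.968.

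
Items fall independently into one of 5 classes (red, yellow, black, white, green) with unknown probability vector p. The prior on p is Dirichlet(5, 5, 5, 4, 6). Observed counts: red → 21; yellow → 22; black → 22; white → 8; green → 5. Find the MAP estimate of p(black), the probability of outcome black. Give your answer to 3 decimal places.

The posterior is Dirichlet(αᵢ + nᵢ) = Dirichlet(26, 27, 27, 12, 11).
For a Dirichlet(a₁,…,a_K) with all aᵢ > 1, the mode has j-th component (aⱼ − 1)/(Σaᵢ − K).
Here Σaᵢ = 103 and K = 5, so p(black) = (27 − 1)/(103 − 5) = 26/98 ≈ 0.265.

MAP estimate of p(black) = 0.265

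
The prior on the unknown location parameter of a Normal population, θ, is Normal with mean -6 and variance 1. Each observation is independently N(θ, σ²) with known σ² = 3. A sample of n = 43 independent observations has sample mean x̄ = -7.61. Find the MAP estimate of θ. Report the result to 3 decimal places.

n = 43, x̄ = -7.61.
For a Normal prior and Normal likelihood with known variance, the posterior is Normal; its mode equals its mean, the precision-weighted average.
Prior precision 1/σ₀² = 1/1 = 1; data precision n/σ² = 43/3.
θ̂ = (1·(-6) + (43/3)·(-7.61)) / (1 + 43/3) = (-34523/300)/(46/3) = -7.505.

θ̂_MAP = -7.505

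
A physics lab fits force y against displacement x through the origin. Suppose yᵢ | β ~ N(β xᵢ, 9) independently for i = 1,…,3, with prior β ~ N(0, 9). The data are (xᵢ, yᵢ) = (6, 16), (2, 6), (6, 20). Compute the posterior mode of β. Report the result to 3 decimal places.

β̂_MAP = 2.961

log p(β | y) = −Σ(yᵢ − βxᵢ)²/(2·9) − β²/(2·9) + const.
Setting the derivative to zero: Σxᵢ(yᵢ − βxᵢ)/9 − β/9 = 0, so β = Σxᵢyᵢ / (Σxᵢ² + σ²/τ²).
Σxᵢyᵢ = 6·16 + 2·6 + 6·20 = 228; Σxᵢ² = 76; σ²/τ² = 1.
β̂_MAP = 228 / (76 + 1) = 228/77 ≈ 2.961.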